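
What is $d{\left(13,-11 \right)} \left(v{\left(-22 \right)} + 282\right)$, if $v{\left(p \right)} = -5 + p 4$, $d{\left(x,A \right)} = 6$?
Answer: $1134$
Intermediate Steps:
$v{\left(p \right)} = -5 + 4 p$
$d{\left(13,-11 \right)} \left(v{\left(-22 \right)} + 282\right) = 6 \left(\left(-5 + 4 \left(-22\right)\right) + 282\right) = 6 \left(\left(-5 - 88\right) + 282\right) = 6 \left(-93 + 282\right) = 6 \cdot 189 = 1134$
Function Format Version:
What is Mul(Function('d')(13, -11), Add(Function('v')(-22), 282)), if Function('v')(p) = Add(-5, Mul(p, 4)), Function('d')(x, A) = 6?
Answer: 1134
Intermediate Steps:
Function('v')(p) = Add(-5, Mul(4, p))
Mul(Function('d')(13, -11), Add(Function('v')(-22), 282)) = Mul(6, Add(Add(-5, Mul(4, -22)), 282)) = Mul(6, Add(Add(-5, -88), 282)) = Mul(6, Add(-93, 282)) = Mul(6, 189) = 1134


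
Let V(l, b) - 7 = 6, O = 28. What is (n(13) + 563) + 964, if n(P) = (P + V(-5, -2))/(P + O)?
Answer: 62633/41 ≈ 1527.6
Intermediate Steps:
V(l, b) = 13 (V(l, b) = 7 + 6 = 13)
n(P) = (13 + P)/(28 + P) (n(P) = (P + 13)/(P + 28) = (13 + P)/(28 + P))
(n(13) + 563) + 964 = ((13 + 13)/(28 + 13) + 563) + 964 = (26/41 + 563) + 964 = 23109/41 + 964 = 62633/41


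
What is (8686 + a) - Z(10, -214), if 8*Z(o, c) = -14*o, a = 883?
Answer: 19173/2 ≈ 9586.5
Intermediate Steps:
Z(o, c) = -7*o/4 (Z(o, c) = (-14*o)/8 = -7*o/4)
(8686 + a) - Z(10, -214) = (8686 + 883) - (-7)*10/4 = 9569 - 1*(-35/2) = 9569 + 35/2 = 19173/2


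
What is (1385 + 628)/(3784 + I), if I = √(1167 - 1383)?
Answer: 952149/1789859 - 6039*I*√6/7159436 ≈ 0.53197 - 0.0020662*I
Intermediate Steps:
I = 6*I*√6 (I = √(-216) = 6*I*√6 ≈ 14.697*I)
(1385 + 628)/(3784 + I) = (1385 + 628)/(3784 + 6*I*√6) = 2013/(3784 + 6*I*√6)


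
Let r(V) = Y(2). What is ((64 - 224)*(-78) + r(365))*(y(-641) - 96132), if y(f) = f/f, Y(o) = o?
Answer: -1199907142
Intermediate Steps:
y(f) = 1
r(V) = 2
((64 - 224)*(-78) + r(365))*(y(-641) - 96132) = ((64 - 224)*(-78) + 2)*(1 - 96132) = (-160*(-78) + 2)*(-96131) = (12480 + 2)*(-96131) = 12482*(-96131) = -1199907142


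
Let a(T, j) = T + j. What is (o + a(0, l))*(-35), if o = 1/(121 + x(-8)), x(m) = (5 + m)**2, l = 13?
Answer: -11837/26 ≈ -455.27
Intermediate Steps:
o = 1/130 (o = 1/(121 + (5 - 8)**2) = 1/(121 + (-3)**2) = 1/(121 + 9) = 1/130 ≈ 0.0076923)
(o + a(0, l))*(-35) = (1/130 + (0 + 13))*(-35) = (1/130 + 13)*(-35) = (1691/130)*(-35) = -11837/26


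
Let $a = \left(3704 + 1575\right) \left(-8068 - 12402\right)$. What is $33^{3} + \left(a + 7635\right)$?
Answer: $-108017558$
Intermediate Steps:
$a = -108061130$ ($a = 5279 \left(-20470\right) = -108061130$)
$33^{3} + \left(a + 7635\right) = 33^{3} + \left(-108061130 + 7635\right) = 35937 - 108053495 = -108017558$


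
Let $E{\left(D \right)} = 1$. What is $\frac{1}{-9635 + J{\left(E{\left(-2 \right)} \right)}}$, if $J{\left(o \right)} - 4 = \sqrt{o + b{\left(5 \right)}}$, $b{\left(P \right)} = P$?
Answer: $- \frac{9631}{92756155} - \frac{\sqrt{6}}{92756155} \approx -0.00010386$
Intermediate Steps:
$J{\left(o \right)} = 4 + \sqrt{5 + o}$ ($J{\left(o \right)} = 4 + \sqrt{o + 5} = 4 + \sqrt{5 + o}$)
$\frac{1}{-9635 + J{\left(E{\left(-2 \right)} \right)}} = \frac{1}{-9635 + \left(4 + \sqrt{5 + 1}\right)} = \frac{1}{-9635 + \left(4 + \sqrt{6}\right)} = \frac{1}{-9631 + \sqrt{6}}$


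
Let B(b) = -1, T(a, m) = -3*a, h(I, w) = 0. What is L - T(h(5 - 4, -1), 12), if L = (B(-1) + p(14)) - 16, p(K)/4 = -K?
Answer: -73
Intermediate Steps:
p(K) = -4*K (p(K) = 4*(-K) = -4*K)
L = -73 (L = (-1 - 4*14) - 16 = (-1 - 56) - 16 = -57 - 16 = -73)
L - T(h(5 - 4, -1), 12) = -73 - (-3)*0 = -73 - 1*0 = -73 + 0 = -73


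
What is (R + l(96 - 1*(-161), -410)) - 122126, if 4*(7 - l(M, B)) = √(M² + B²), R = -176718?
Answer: -298837 - √234149/4 ≈ -2.9896e+5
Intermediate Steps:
l(M, B) = 7 - √(B² + M²)/4 (l(M, B) = 7 - √(M² + B²)/4 = 7 - √(B² + M²)/4)
(R + l(96 - 1*(-161), -410)) - 122126 = (-176718 + (7 - √((-410)² + (96 - 1*(-161))²)/4)) - 122126 = (-176718 + (7 - √(168100 + (96 + 161)²)/4)) - 122126 = (-176718 + (7 - √(168100 + 257²)/4)) - 122126 = (-176718 + (7 - √(168100 + 66049)/4)) - 122126 = (-176718 + (7 - √234149/4)) - 122126 = (-176711 - √234149/4) - 122126 = -298837 - √234149/4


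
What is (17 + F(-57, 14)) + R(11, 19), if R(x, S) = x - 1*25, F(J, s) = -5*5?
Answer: -22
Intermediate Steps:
F(J, s) = -25
R(x, S) = -25 + x (R(x, S) = x - 25 = -25 + x)
(17 + F(-57, 14)) + R(11, 19) = (17 - 25) + (-25 + 11) = -8 - 14 = -22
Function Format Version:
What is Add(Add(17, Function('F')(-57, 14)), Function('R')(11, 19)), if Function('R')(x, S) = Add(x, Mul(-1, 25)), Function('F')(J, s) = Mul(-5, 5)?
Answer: -22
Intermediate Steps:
Function('F')(J, s) = -25
Function('R')(x, S) = Add(-25, x) (Function('R')(x, S) = Add(x, -25) = Add(-25, x))
Add(Add(17, Function('F')(-57, 14)), Function('R')(11, 19)) = Add(Add(17, -25), Add(-25, 11)) = Add(-8, -14) = -22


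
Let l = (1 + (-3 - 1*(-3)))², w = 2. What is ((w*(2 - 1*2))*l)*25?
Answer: 0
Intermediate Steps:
l = 1 (l = (1 + (-3 + 3))² = (1 + 0)² = 1² = 1)
((w*(2 - 1*2))*l)*25 = ((2*(2 - 1*2))*1)*25 = ((2*(2 - 2))*1)*25 = ((2*0)*1)*25 = (0*1)*25 = 0*25 = 0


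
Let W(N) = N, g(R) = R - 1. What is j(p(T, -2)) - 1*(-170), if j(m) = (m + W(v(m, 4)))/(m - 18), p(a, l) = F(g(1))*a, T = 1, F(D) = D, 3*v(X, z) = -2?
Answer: 4591/27 ≈ 170.04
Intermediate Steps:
v(X, z) = -⅔ (v(X, z) = (⅓)*(-2) = -⅔)
g(R) = -1 + R
p(a, l) = 0 (p(a, l) = (-1 + 1)*a = 0*a = 0)
j(m) = (-⅔ + m)/(-18 + m) (j(m) = (m - ⅔)/(m - 18) = (-⅔ + m)/(-18 + m))
j(p(T, -2)) - 1*(-170) = (-⅔ + 0)/(-18 + 0) - 1*(-170) = -⅔/(-18) + 170 = -1/18*(-⅔) + 170 = 1/27 + 170 = 4591/27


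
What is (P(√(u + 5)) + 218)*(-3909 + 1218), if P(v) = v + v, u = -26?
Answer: -586638 - 5382*I*√21 ≈ -5.8664e+5 - 24663.0*I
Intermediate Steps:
P(v) = 2*v
(P(√(u + 5)) + 218)*(-3909 + 1218) = (2*√(-26 + 5) + 218)*(-3909 + 1218) = (2*√(-21) + 218)*(-2691) = (2*(I*√21) + 218)*(-2691) = (2*I*√21 + 218)*(-2691) = (218 + 2*I*√21)*(-2691) = -586638 - 5382*I*√21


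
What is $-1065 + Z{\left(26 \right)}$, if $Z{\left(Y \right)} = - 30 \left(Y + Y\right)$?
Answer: $-2625$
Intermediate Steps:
$Z{\left(Y \right)} = - 60 Y$ ($Z{\left(Y \right)} = - 30 \cdot 2 Y = - 60 Y$)
$-1065 + Z{\left(26 \right)} = -1065 - 1560 = -2625$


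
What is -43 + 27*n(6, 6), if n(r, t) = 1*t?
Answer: 119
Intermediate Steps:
n(r, t) = t
-43 + 27*n(6, 6) = -43 + 27*6 = -43 + 162 = 119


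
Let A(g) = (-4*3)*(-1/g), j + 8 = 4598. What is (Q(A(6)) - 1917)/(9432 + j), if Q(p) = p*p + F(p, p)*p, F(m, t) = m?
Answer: -1909/14022 ≈ -0.13614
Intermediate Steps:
j = 4590 (j = -8 + 4598 = 4590)
A(g) = 12/g (A(g) = -(-12)/g = 12/g)
Q(p) = 2*p² (Q(p) = p*p + p*p = p² + p² = 2*p²)
(Q(A(6)) - 1917)/(9432 + j) = (2*(12/6)² - 1917)/(9432 + 4590) = (2*(12*(⅙))² - 1917)/14022 = (2*2² - 1917)*(1/14022) = (2*4 - 1917)*(1/14022) = (8 - 1917)*(1/14022) = -1909*1/14022 = -1909/14022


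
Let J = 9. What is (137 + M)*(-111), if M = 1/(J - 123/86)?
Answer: -3303101/217 ≈ -15222.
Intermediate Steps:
M = 86/651 (M = 1/(9 - 123/86) = 1/(651/86) = 86/651 ≈ 0.13210)
(137 + M)*(-111) = (137 + 86/651)*(-111) = (89273/651)*(-111) = -3303101/217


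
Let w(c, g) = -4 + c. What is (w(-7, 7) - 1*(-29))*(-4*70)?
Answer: -5040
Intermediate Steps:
(w(-7, 7) - 1*(-29))*(-4*70) = ((-4 - 7) - 1*(-29))*(-4*70) = (-11 + 29)*(-280) = 18*(-280) = -5040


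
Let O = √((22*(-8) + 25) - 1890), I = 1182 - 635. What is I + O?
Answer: 547 + I*√2041 ≈ 547.0 + 45.177*I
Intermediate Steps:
I = 547
O = I*√2041 (O = √((-176 + 25) - 1890) = √(-151 - 1890) = √(-2041) = I*√2041 ≈ 45.177*I)
I + O = 547 + I*√2041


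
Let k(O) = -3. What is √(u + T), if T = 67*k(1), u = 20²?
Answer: √199 ≈ 14.107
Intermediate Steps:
u = 400
T = -201 (T = 67*(-3) = -201)
√(u + T) = √(400 - 201) = √199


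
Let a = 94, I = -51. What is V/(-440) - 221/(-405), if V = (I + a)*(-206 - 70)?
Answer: 245189/8910 ≈ 27.518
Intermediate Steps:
V = -11868 (V = (-51 + 94)*(-206 - 70) = 43*(-276) = -11868)
V/(-440) - 221/(-405) = -11868/(-440) - 221/(-405) = -11868*(-1/440) - 221*(-1/405) = 2967/110 + 221/405 = 245189/8910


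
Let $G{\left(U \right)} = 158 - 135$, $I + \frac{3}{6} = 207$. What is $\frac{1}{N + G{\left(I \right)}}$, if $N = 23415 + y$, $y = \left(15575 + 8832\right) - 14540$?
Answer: $\frac{1}{33305} \approx 3.0026 \cdot 10^{-5}$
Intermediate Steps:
$I = \frac{413}{2}$ ($I = - \frac{1}{2} + 207 = \frac{413}{2} \approx 206.5$)
$G{\left(U \right)} = 23$
$y = 9867$ ($y = 24407 - 14540 = 9867$)
$N = 33282$ ($N = 23415 + 9867 = 33282$)
$\frac{1}{N + G{\left(I \right)}} = \frac{1}{33282 + 23} = \frac{1}{33305}$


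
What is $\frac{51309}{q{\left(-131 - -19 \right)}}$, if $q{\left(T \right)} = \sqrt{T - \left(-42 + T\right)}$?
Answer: $\frac{17103 \sqrt{42}}{14} \approx 7917.1$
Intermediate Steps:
$q{\left(T \right)} = \sqrt{42}$
$\frac{51309}{q{\left(-131 - -19 \right)}} = \frac{51309}{\sqrt{42}} = 51309 \frac{\sqrt{42}}{42} = \frac{17103 \sqrt{42}}{14}$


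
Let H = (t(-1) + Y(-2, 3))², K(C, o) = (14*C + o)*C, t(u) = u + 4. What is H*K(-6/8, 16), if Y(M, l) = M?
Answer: -33/8 ≈ -4.1250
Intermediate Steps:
t(u) = 4 + u
K(C, o) = C*(o + 14*C) (K(C, o) = (o + 14*C)*C = C*(o + 14*C))
H = 1 (H = ((4 - 1) - 2)² = (3 - 2)² = 1² = 1)
H*K(-6/8, 16) = 1*((-6/8)*(16 + 14*(-6/8))) = 1*((-6*⅛)*(16 + 14*(-6*⅛))) = 1*(-3*(16 + 14*(-¾))/4) = 1*(-3*(16 - 21/2)/4) = 1*(-¾*11/2) = 1*(-33/8) = -33/8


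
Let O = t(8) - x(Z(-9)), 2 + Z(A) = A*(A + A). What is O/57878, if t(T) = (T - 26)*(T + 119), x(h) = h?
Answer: -1223/28939 ≈ -0.042261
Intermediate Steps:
Z(A) = -2 + 2*A**2 (Z(A) = -2 + A*(A + A) = -2 + A*(2*A) = -2 + 2*A**2)
t(T) = (-26 + T)*(119 + T)
O = -2446 (O = (-3094 + 8**2 + 93*8) - (-2 + 2*(-9)**2) = (-3094 + 64 + 744) - (-2 + 2*81) = -2286 - (-2 + 162) = -2286 - 1*160 = -2286 - 160 = -2446)
O/57878 = -2446/57878 = -2446*1/57878 = -1223/28939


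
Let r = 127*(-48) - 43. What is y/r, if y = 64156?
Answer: -64156/6139 ≈ -10.451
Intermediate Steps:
r = -6139 (r = -6096 - 43 = -6139)
y/r = 64156/(-6139) = 64156*(-1/6139) = -64156/6139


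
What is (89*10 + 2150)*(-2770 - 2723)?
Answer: -16698720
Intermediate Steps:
(89*10 + 2150)*(-2770 - 2723) = (890 + 2150)*(-5493) = 3040*(-5493) = -16698720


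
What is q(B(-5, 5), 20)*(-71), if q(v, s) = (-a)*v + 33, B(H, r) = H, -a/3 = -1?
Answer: -3408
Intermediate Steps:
a = 3 (a = -3*(-1) = 3)
q(v, s) = 33 - 3*v (q(v, s) = (-1*3)*v + 33 = -3*v + 33 = 33 - 3*v)
q(B(-5, 5), 20)*(-71) = (33 - 3*(-5))*(-71) = (33 + 15)*(-71) = 48*(-71) = -3408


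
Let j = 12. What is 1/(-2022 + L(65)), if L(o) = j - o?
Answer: -1/2075 ≈ -0.00048193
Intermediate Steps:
L(o) = 12 - o
1/(-2022 + L(65)) = 1/(-2022 + (12 - 1*65)) = 1/(-2022 + (12 - 65)) = 1/(-2022 - 53) = 1/(-2075) = -1/2075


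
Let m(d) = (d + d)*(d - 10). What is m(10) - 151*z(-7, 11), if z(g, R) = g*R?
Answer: 11627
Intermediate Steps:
z(g, R) = R*g
m(d) = 2*d*(-10 + d) (m(d) = (2*d)*(-10 + d) = 2*d*(-10 + d))
m(10) - 151*z(-7, 11) = 2*10*(-10 + 10) - 1661*(-7) = 2*10*0 - 151*(-77) = 0 + 11627 = 11627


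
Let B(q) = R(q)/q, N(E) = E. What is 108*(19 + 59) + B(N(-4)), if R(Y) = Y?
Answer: 8425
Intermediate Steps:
B(q) = 1 (B(q) = q/q = 1)
108*(19 + 59) + B(N(-4)) = 108*(19 + 59) + 1 = 108*78 + 1 = 8424 + 1 = 8425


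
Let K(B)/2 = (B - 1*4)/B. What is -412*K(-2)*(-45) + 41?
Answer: 111281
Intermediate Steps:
K(B) = 2*(-4 + B)/B (K(B) = 2*((B - 1*4)/B) = 2*((B - 4)/B) = 2*((-4 + B)/B) = 2*(-4 + B)/B)
-412*K(-2)*(-45) + 41 = -412*(2 - 8/(-2))*(-45) + 41 = -412*(2 - 8*(-½))*(-45) + 41 = -412*(2 + 4)*(-45) + 41 = -2472*(-45) + 41 = -412*(-270) + 41 = 111240 + 41 = 111281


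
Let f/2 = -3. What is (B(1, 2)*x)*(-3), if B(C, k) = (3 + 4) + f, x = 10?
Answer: -30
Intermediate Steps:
f = -6 (f = 2*(-3) = -6)
B(C, k) = 1 (B(C, k) = (3 + 4) - 6 = 7 - 6 = 1)
(B(1, 2)*x)*(-3) = (1*10)*(-3) = 10*(-3) = -30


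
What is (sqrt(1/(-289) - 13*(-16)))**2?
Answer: 60111/289 ≈ 208.00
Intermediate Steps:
(sqrt(1/(-289) - 13*(-16)))**2 = (sqrt(-1/289 + 208))**2 = (sqrt(60111/289))**2 = (3*sqrt(6679)/17)**2 = 60111/289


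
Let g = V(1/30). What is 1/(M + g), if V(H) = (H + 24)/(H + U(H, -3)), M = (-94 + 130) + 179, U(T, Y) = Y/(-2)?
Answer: 46/10611 ≈ 0.0043351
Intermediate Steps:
U(T, Y) = -Y/2 (U(T, Y) = Y*(-1/2) = -Y/2)
M = 215 (M = 36 + 179 = 215)
V(H) = (24 + H)/(3/2 + H) (V(H) = (H + 24)/(H - 1/2*(-3)) = (24 + H)/(H + 3/2) = (24 + H)/(3/2 + H))
g = 721/46 (g = 2*(24 + 1/30)/(3 + 2/30) = 2*(24 + 1/30)/(3 + 2*(1/30)) = 2*(721/30)/(3 + 1/15) = 2*(721/30)/(46/15) = 2*(15/46)*(721/30) = 721/46 ≈ 15.674)
1/(M + g) = 1/(215 + 721/46) = 1/(10611/46) = 46/10611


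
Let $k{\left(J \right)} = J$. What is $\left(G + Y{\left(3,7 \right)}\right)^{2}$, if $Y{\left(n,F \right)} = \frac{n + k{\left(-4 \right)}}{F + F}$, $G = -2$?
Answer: $\frac{841}{196} \approx 4.2908$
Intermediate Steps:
$Y{\left(n,F \right)} = \frac{-4 + n}{2 F}$ ($Y{\left(n,F \right)} = \frac{n - 4}{F + F} = \frac{-4 + n}{2 F}$)
$\left(G + Y{\left(3,7 \right)}\right)^{2} = \left(-2 + \frac{-4 + 3}{2 \cdot 7}\right)^{2} = \left(-2 + \frac{1}{2} \cdot \frac{1}{7} \left(-1\right)\right)^{2} = \left(-2 - \frac{1}{14}\right)^{2} = \left(- \frac{29}{14}\right)^{2} = \frac{841}{196}$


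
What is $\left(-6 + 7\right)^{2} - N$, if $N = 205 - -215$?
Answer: $-419$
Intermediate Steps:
$N = 420$ ($N = 205 + 215 = 420$)
$\left(-6 + 7\right)^{2} - N = \left(-6 + 7\right)^{2} - 420 = 1^{2} - 420 = 1 - 420 = -419$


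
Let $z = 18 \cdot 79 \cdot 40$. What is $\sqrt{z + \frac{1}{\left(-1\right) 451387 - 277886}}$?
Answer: $\frac{\sqrt{30251008492400247}}{729273} \approx 238.5$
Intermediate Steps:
$z = 56880$ ($z = 1422 \cdot 40 = 56880$)
$\sqrt{z + \frac{1}{\left(-1\right) 451387 - 277886}} = \sqrt{56880 + \frac{1}{\left(-1\right) 451387 - 277886}} = \sqrt{56880 + \frac{1}{-451387 - 277886}} = \sqrt{56880 + \frac{1}{-729273}} = \sqrt{56880 - \frac{1}{729273}} = \sqrt{\frac{41481048239}{729273}} = \frac{\sqrt{30251008492400247}}{729273}$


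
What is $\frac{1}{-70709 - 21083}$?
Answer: $- \frac{1}{91792} \approx -1.0894 \cdot 10^{-5}$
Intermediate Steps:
$\frac{1}{-70709 - 21083} = \frac{1}{-91792} = - \frac{1}{91792}$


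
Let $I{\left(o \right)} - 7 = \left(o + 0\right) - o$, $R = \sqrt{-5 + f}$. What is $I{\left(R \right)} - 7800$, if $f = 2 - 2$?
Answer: $-7793$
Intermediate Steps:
$f = 0$ ($f = 2 - 2 = 0$)
$R = i \sqrt{5}$ ($R = \sqrt{-5 + 0} = \sqrt{-5} = i \sqrt{5} \approx 2.2361 i$)
$I{\left(o \right)} = 7$ ($I{\left(o \right)} = 7 + \left(\left(o + 0\right) - o\right) = 7 + \left(o - o\right) = 7 + 0 = 7$)
$I{\left(R \right)} - 7800 = 7 - 7800 = -7793$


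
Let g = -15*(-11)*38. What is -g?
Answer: -6270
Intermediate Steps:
g = 6270 (g = 165*38 = 6270)
-g = -1*6270 = -6270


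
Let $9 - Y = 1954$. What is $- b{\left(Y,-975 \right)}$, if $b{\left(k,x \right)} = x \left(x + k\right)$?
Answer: $-2847000$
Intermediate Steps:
$Y = -1945$ ($Y = 9 - 1954 = -1945$)
$b{\left(k,x \right)} = x \left(k + x\right)$
$- b{\left(Y,-975 \right)} = - \left(-975\right) \left(-1945 - 975\right) = - \left(-975\right) \left(-2920\right) = \left(-1\right) 2847000 = -2847000$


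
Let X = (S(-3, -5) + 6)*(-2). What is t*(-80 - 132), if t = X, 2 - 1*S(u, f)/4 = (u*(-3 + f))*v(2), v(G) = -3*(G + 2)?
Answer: 494384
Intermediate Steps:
v(G) = -6 - 3*G (v(G) = -3*(2 + G) = -6 - 3*G)
S(u, f) = 8 + 48*u*(-3 + f) (S(u, f) = 8 - 4*u*(-3 + f)*(-6 - 3*2) = 8 - 4*u*(-3 + f)*(-6 - 6) = 8 - 4*u*(-3 + f)*(-12) = 8 - (-48)*u*(-3 + f) = 8 + 48*u*(-3 + f))
X = -2332 (X = ((8 - 144*(-3) + 48*(-5)*(-3)) + 6)*(-2) = ((8 + 432 + 720) + 6)*(-2) = (1160 + 6)*(-2) = 1166*(-2) = -2332)
t = -2332
t*(-80 - 132) = -2332*(-80 - 132) = -2332*(-212) = 494384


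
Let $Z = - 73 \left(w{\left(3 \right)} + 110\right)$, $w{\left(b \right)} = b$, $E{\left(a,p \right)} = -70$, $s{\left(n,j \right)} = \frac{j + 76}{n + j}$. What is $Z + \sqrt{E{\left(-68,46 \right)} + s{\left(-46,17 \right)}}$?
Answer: $-8249 + \frac{i \sqrt{61567}}{29} \approx -8249.0 + 8.5561 i$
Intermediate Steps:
$s{\left(n,j \right)} = \frac{76 + j}{j + n}$
$Z = -8249$ ($Z = - 73 \left(3 + 110\right) = \left(-73\right) 113 = -8249$)
$Z + \sqrt{E{\left(-68,46 \right)} + s{\left(-46,17 \right)}} = -8249 + \sqrt{-70 + \frac{76 + 17}{17 - 46}} = -8249 + \sqrt{-70 + \frac{1}{-29} \cdot 93} = -8249 + \sqrt{-70 - \frac{93}{29}} = -8249 + \sqrt{- \frac{2123}{29}} = -8249 + \frac{i \sqrt{61567}}{29}$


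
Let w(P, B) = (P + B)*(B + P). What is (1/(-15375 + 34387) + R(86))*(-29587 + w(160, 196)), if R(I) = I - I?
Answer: 97149/19012 ≈ 5.1099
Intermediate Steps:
w(P, B) = (B + P)² (w(P, B) = (B + P)*(B + P) = (B + P)²)
R(I) = 0
(1/(-15375 + 34387) + R(86))*(-29587 + w(160, 196)) = (1/(-15375 + 34387) + 0)*(-29587 + (196 + 160)²) = (1/19012 + 0)*(-29587 + 356²) = (1/19012 + 0)*(-29587 + 126736) = (1/19012)*97149 = 97149/19012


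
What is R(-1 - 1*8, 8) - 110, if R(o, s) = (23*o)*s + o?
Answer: -1775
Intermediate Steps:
R(o, s) = o + 23*o*s (R(o, s) = 23*o*s + o = o + 23*o*s)
R(-1 - 1*8, 8) - 110 = (-1 - 1*8)*(1 + 23*8) - 110 = (-1 - 8)*(1 + 184) - 110 = -9*185 - 110 = -1665 - 110 = -1775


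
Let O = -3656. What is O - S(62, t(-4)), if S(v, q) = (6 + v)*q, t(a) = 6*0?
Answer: -3656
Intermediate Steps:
t(a) = 0
S(v, q) = q*(6 + v)
O - S(62, t(-4)) = -3656 - 0*(6 + 62) = -3656 - 0*68 = -3656 - 1*0 = -3656 + 0 = -3656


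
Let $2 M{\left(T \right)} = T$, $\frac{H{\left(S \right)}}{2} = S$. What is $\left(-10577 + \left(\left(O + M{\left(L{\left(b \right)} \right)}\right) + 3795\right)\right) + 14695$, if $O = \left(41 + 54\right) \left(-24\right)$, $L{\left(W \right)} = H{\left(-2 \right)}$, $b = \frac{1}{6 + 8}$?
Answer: $5631$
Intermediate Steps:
$H{\left(S \right)} = 2 S$
$b = \frac{1}{14} \approx 0.071429$
$L{\left(W \right)} = -4$ ($L{\left(W \right)} = 2 \left(-2\right) = -4$)
$M{\left(T \right)} = \frac{T}{2}$
$O = -2280$ ($O = 95 \left(-24\right) = -2280$)
$\left(-10577 + \left(\left(O + M{\left(L{\left(b \right)} \right)}\right) + 3795\right)\right) + 14695 = \left(-10577 + \left(\left(-2280 + \frac{1}{2} \left(-4\right)\right) + 3795\right)\right) + 14695 = \left(-10577 + \left(\left(-2280 - 2\right) + 3795\right)\right) + 14695 = \left(-10577 + \left(-2282 + 3795\right)\right) + 14695 = \left(-10577 + 1513\right) + 14695 = -9064 + 14695 = 5631$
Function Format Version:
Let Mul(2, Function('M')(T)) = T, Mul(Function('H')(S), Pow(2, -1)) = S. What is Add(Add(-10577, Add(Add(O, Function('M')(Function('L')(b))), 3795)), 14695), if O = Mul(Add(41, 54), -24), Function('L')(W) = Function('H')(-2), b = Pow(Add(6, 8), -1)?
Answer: 5631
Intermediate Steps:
Function('H')(S) = Mul(2, S)
b = Rational(1, 14) (b = Pow(14, -1) = Rational(1, 14) ≈ 0.071429)
Function('L')(W) = -4 (Function('L')(W) = Mul(2, -2) = -4)
Function('M')(T) = Mul(Rational(1, 2), T)
O = -2280 (O = Mul(95, -24) = -2280)
Add(Add(-10577, Add(Add(O, Function('M')(Function('L')(b))), 3795)), 14695) = Add(Add(-10577, Add(Add(-2280, Mul(Rational(1, 2), -4)), 3795)), 14695) = Add(Add(-10577, Add(Add(-2280, -2), 3795)), 14695) = Add(Add(-10577, Add(-2282, 3795)), 14695) = Add(Add(-10577, 1513), 14695) = Add(-9064, 14695) = 5631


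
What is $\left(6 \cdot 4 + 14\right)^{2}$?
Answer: $1444$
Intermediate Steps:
$\left(6 \cdot 4 + 14\right)^{2} = \left(24 + 14\right)^{2} = 38^{2} = 1444$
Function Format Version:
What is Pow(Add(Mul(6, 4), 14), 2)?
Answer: 1444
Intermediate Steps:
Pow(Add(Mul(6, 4), 14), 2) = Pow(Add(24, 14), 2) = Pow(38, 2) = 1444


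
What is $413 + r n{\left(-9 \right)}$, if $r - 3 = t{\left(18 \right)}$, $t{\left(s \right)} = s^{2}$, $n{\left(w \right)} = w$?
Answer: $-2530$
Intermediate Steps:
$r = 327$ ($r = 3 + 18^{2} = 3 + 324 = 327$)
$413 + r n{\left(-9 \right)} = 413 + 327 \left(-9\right) = 413 - 2943 = -2530$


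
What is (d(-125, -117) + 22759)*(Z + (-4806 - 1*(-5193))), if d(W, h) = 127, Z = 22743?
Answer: 529353180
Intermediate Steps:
(d(-125, -117) + 22759)*(Z + (-4806 - 1*(-5193))) = (127 + 22759)*(22743 + (-4806 - 1*(-5193))) = 22886*(22743 + (-4806 + 5193)) = 22886*(22743 + 387) = 22886*23130 = 529353180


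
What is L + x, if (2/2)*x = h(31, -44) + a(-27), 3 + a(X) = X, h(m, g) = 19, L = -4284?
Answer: -4295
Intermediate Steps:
a(X) = -3 + X
x = -11 (x = 19 + (-3 - 27) = 19 - 30 = -11)
L + x = -4284 - 11 = -4295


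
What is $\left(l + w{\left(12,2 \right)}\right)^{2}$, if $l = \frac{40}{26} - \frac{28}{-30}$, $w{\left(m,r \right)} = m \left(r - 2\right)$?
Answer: $\frac{232324}{38025} \approx 6.1098$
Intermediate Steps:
$w{\left(m,r \right)} = m \left(-2 + r\right)$
$l = \frac{482}{195}$ ($l = 40 \cdot \frac{1}{26} - - \frac{14}{15} = \frac{20}{13} + \frac{14}{15} = \frac{482}{195} \approx 2.4718$)
$\left(l + w{\left(12,2 \right)}\right)^{2} = \left(\frac{482}{195} + 12 \left(-2 + 2\right)\right)^{2} = \left(\frac{482}{195} + 12 \cdot 0\right)^{2} = \left(\frac{482}{195} + 0\right)^{2} = \left(\frac{482}{195}\right)^{2} = \frac{232324}{38025}$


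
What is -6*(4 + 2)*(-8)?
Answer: 288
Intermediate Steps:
-6*(4 + 2)*(-8) = -6*6*(-8) = -36*(-8) = 288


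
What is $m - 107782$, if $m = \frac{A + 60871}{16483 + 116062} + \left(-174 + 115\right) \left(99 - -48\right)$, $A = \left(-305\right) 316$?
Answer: $- \frac{15435563484}{132545} \approx -1.1646 \cdot 10^{5}$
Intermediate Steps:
$A = -96380$
$m = - \frac{1149598294}{132545}$ ($m = \frac{-96380 + 60871}{16483 + 116062} + \left(-174 + 115\right) \left(99 - -48\right) = - \frac{35509}{132545} - 59 \left(99 + 48\right) = \left(-35509\right) \frac{1}{132545} - 8673 = - \frac{35509}{132545} - 8673 = - \frac{1149598294}{132545} \approx -8673.3$)
$m - 107782 = - \frac{1149598294}{132545} - 107782 = - \frac{15435563484}{132545}$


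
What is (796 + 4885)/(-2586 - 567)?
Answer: -5681/3153 ≈ -1.8018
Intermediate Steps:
(796 + 4885)/(-2586 - 567) = 5681/(-3153) = 5681*(-1/3153) = -5681/3153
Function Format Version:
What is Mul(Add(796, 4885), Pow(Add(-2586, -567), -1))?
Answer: Rational(-5681, 3153) ≈ -1.8018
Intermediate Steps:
Mul(Add(796, 4885), Pow(Add(-2586, -567), -1)) = Mul(5681, Pow(-3153, -1)) = Mul(5681, Rational(-1, 3153)) = Rational(-5681, 3153)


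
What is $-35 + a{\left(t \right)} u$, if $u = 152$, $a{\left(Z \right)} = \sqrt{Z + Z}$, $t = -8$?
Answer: $-35 + 608 i \approx -35.0 + 608.0 i$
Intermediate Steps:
$a{\left(Z \right)} = \sqrt{2} \sqrt{Z}$ ($a{\left(Z \right)} = \sqrt{2 Z} = \sqrt{2} \sqrt{Z}$)
$-35 + a{\left(t \right)} u = -35 + \sqrt{2} \sqrt{-8} \cdot 152 = -35 + \sqrt{2} \cdot 2 i \sqrt{2} \cdot 152 = -35 + 4 i 152 = -35 + 608 i$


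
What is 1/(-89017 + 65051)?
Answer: -1/23966 ≈ -4.1726e-5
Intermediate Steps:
1/(-89017 + 65051) = 1/(-23966) = -1/23966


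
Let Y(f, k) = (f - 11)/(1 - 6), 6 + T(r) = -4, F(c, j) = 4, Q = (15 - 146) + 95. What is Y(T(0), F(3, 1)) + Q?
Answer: -159/5 ≈ -31.800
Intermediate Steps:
Q = -36 (Q = -131 + 95 = -36)
T(r) = -10 (T(r) = -6 - 4 = -10)
Y(f, k) = 11/5 - f/5 (Y(f, k) = (-11 + f)/(-5) = (-11 + f)*(-1/5) = 11/5 - f/5)
Y(T(0), F(3, 1)) + Q = (11/5 - 1/5*(-10)) - 36 = (11/5 + 2) - 36 = 21/5 - 36 = -159/5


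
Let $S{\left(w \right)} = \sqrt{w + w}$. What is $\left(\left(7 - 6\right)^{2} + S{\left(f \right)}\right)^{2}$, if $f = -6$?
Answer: $-11 + 4 i \sqrt{3} \approx -11.0 + 6.9282 i$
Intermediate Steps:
$S{\left(w \right)} = \sqrt{2} \sqrt{w}$ ($S{\left(w \right)} = \sqrt{2 w} = \sqrt{2} \sqrt{w}$)
$\left(\left(7 - 6\right)^{2} + S{\left(f \right)}\right)^{2} = \left(\left(7 - 6\right)^{2} + \sqrt{2} \sqrt{-6}\right)^{2} = \left(1^{2} + \sqrt{2} i \sqrt{6}\right)^{2} = \left(1 + 2 i \sqrt{3}\right)^{2}$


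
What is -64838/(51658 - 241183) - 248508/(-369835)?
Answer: 748187794/737820825 ≈ 1.0141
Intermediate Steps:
-64838/(51658 - 241183) - 248508/(-369835) = -64838/(-189525) - 248508*(-1/369835) = -64838*(-1/189525) + 248508/369835 = 64838/189525 + 248508/369835 = 748187794/737820825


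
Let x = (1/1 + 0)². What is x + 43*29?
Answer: 1248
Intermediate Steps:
x = 1 (x = (1 + 0)² = 1² = 1)
x + 43*29 = 1 + 43*29 = 1 + 1247 = 1248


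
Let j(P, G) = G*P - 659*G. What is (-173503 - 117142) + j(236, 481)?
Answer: -494108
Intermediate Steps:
j(P, G) = -659*G + G*P
(-173503 - 117142) + j(236, 481) = (-173503 - 117142) + 481*(-659 + 236) = -290645 + 481*(-423) = -290645 - 203463 = -494108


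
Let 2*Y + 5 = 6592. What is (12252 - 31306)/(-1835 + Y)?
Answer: -38108/2917 ≈ -13.064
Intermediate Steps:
Y = 6587/2 (Y = -5/2 + (½)*6592 = -5/2 + 3296 = 6587/2 ≈ 3293.5)
(12252 - 31306)/(-1835 + Y) = (12252 - 31306)/(-1835 + 6587/2) = -19054/2917/2 = -19054*2/2917 = -38108/2917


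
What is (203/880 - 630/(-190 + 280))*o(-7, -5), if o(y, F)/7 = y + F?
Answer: 125097/220 ≈ 568.62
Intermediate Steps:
o(y, F) = 7*F + 7*y (o(y, F) = 7*(y + F) = 7*(F + y) = 7*F + 7*y)
(203/880 - 630/(-190 + 280))*o(-7, -5) = (203/880 - 630/(-190 + 280))*(7*(-5) + 7*(-7)) = (203*(1/880) - 630/90)*(-35 - 49) = (203/880 - 630*1/90)*(-84) = (203/880 - 7)*(-84) = -5957/880*(-84) = 125097/220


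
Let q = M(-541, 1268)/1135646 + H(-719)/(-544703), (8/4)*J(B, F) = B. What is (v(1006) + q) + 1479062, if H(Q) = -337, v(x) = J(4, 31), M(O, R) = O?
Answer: 914933879095251211/618589783138 ≈ 1.4791e+6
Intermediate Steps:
J(B, F) = B/2
v(x) = 2 (v(x) = (1/2)*4 = 2)
q = 88028379/618589783138 (q = -541/1135646 - 337/(-544703) = -541*1/1135646 - 337*(-1/544703) = -541/1135646 + 337/544703 = 88028379/618589783138 ≈ 0.00014230)
(v(1006) + q) + 1479062 = (2 + 88028379/618589783138) + 1479062 = 1237267594655/618589783138 + 1479062 = 914933879095251211/618589783138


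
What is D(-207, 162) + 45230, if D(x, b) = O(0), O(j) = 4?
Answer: 45234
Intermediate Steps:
D(x, b) = 4
D(-207, 162) + 45230 = 4 + 45230 = 45234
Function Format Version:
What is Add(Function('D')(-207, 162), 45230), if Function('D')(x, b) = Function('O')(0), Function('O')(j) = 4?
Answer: 45234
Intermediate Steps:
Function('D')(x, b) = 4
Add(Function('D')(-207, 162), 45230) = Add(4, 45230) = 45234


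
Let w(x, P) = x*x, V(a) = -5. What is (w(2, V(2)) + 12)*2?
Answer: 32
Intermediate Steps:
w(x, P) = x²
(w(2, V(2)) + 12)*2 = (2² + 12)*2 = (4 + 12)*2 = 16*2 = 32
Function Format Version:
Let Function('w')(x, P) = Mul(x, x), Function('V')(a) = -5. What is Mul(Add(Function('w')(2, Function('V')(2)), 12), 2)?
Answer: 32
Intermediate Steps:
Function('w')(x, P) = Pow(x, 2)
Mul(Add(Function('w')(2, Function('V')(2)), 12), 2) = Mul(Add(Pow(2, 2), 12), 2) = Mul(Add(4, 12), 2) = Mul(16, 2) = 32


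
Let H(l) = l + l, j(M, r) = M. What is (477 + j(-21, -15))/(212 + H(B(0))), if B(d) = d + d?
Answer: 114/53 ≈ 2.1509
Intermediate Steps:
B(d) = 2*d
H(l) = 2*l
(477 + j(-21, -15))/(212 + H(B(0))) = (477 - 21)/(212 + 2*(2*0)) = 456/(212 + 2*0) = 456/(212 + 0) = 456/212 = 456*(1/212) = 114/53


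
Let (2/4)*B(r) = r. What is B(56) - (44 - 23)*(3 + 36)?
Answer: -707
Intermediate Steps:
B(r) = 2*r
B(56) - (44 - 23)*(3 + 36) = 2*56 - (44 - 23)*(3 + 36) = 112 - 21*39 = 112 - 1*819 = 112 - 819 = -707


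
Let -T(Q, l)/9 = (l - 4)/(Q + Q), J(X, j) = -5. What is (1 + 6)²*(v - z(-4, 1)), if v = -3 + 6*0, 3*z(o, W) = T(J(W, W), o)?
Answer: -147/5 ≈ -29.400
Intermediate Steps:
T(Q, l) = -9*(-4 + l)/(2*Q) (T(Q, l) = -9*(l - 4)/(Q + Q) = -9*(-4 + l)/(2*Q))
z(o, W) = -6/5 + 3*o/10 (z(o, W) = ((9/2)*(4 - o)/(-5))/3 = ((9/2)*(-⅕)*(4 - o))/3 = (-18/5 + 9*o/10)/3 = -6/5 + 3*o/10)
v = -3 (v = -3 + 0 = -3)
(1 + 6)²*(v - z(-4, 1)) = (1 + 6)²*(-3 - (-6/5 + (3/10)*(-4))) = 7²*(-3 - (-6/5 - 6/5)) = 49*(-3 - 1*(-12/5)) = 49*(-3 + 12/5) = 49*(-⅗) = -147/5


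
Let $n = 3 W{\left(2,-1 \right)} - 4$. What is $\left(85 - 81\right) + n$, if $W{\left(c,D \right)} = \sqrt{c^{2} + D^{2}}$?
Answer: $3 \sqrt{5} \approx 6.7082$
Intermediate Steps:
$W{\left(c,D \right)} = \sqrt{D^{2} + c^{2}}$
$n = -4 + 3 \sqrt{5}$ ($n = 3 \sqrt{\left(-1\right)^{2} + 2^{2}} - 4 = 3 \sqrt{1 + 4} - 4 = 3 \sqrt{5} - 4 = -4 + 3 \sqrt{5} \approx 2.7082$)
$\left(85 - 81\right) + n = \left(85 - 81\right) - \left(4 - 3 \sqrt{5}\right) = 4 - \left(4 - 3 \sqrt{5}\right) = 3 \sqrt{5}$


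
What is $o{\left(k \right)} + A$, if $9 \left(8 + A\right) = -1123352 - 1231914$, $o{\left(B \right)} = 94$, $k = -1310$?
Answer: $- \frac{2354492}{9} \approx -2.6161 \cdot 10^{5}$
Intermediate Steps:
$A = - \frac{2355338}{9}$ ($A = -8 + \frac{-1123352 - 1231914}{9} = -8 + \frac{1}{9} \left(-2355266\right) = -8 - \frac{2355266}{9} = - \frac{2355338}{9} \approx -2.617 \cdot 10^{5}$)
$o{\left(k \right)} + A = 94 - \frac{2355338}{9} = - \frac{2354492}{9}$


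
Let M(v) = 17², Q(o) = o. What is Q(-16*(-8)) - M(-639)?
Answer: -161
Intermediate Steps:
M(v) = 289
Q(-16*(-8)) - M(-639) = -16*(-8) - 1*289 = 128 - 289 = -161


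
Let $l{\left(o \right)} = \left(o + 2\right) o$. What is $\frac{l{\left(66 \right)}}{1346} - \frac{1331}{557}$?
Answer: $\frac{354145}{374861} \approx 0.94474$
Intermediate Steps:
$l{\left(o \right)} = o \left(2 + o\right)$ ($l{\left(o \right)} = \left(2 + o\right) o = o \left(2 + o\right)$)
$\frac{l{\left(66 \right)}}{1346} - \frac{1331}{557} = \frac{66 \left(2 + 66\right)}{1346} - \frac{1331}{557} = 66 \cdot 68 \cdot \frac{1}{1346} - \frac{1331}{557} = 4488 \cdot \frac{1}{1346} - \frac{1331}{557} = \frac{2244}{673} - \frac{1331}{557} = \frac{354145}{374861}$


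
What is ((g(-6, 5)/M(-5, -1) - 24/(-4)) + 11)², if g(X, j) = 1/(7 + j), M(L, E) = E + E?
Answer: 165649/576 ≈ 287.58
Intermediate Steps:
M(L, E) = 2*E
((g(-6, 5)/M(-5, -1) - 24/(-4)) + 11)² = ((1/((7 + 5)*((2*(-1)))) - 24/(-4)) + 11)² = ((1/(12*(-2)) - 24*(-¼)) + 11)² = (((1/12)*(-½) + 6) + 11)² = ((-1/24 + 6) + 11)² = (143/24 + 11)² = (407/24)² = 165649/576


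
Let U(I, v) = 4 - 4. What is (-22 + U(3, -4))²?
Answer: 484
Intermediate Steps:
U(I, v) = 0
(-22 + U(3, -4))² = (-22 + 0)² = (-22)² = 484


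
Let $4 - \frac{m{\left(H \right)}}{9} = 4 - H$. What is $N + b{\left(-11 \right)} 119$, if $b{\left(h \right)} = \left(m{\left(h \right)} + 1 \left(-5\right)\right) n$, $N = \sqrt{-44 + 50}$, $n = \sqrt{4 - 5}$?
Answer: $\sqrt{6} - 12376 i \approx 2.4495 - 12376.0 i$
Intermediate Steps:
$m{\left(H \right)} = 9 H$ ($m{\left(H \right)} = 36 - 9 \left(4 - H\right) = 36 + \left(-36 + 9 H\right) = 9 H$)
$n = i$ ($n = \sqrt{-1} = i \approx 1.0 i$)
$N = \sqrt{6} \approx 2.4495$
$b{\left(h \right)} = i \left(-5 + 9 h\right)$ ($b{\left(h \right)} = \left(9 h + 1 \left(-5\right)\right) i = \left(9 h - 5\right) i = \left(-5 + 9 h\right) i = i \left(-5 + 9 h\right)$)
$N + b{\left(-11 \right)} 119 = \sqrt{6} + i \left(-5 + 9 \left(-11\right)\right) 119 = \sqrt{6} + i \left(-5 - 99\right) 119 = \sqrt{6} + i \left(-104\right) 119 = \sqrt{6} + - 104 i 119 = \sqrt{6} - 12376 i$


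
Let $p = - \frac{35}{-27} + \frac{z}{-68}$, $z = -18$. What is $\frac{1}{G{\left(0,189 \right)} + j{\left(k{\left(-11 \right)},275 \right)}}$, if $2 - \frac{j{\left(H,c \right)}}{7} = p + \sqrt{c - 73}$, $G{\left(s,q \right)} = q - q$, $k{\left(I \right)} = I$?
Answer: $- \frac{369954}{1190474873} - \frac{842724 \sqrt{202}}{1190474873} \approx -0.010372$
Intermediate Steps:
$G{\left(s,q \right)} = 0$
$p = \frac{1433}{918}$ ($p = - \frac{35}{-27} - \frac{18}{-68} = \left(-35\right) \left(- \frac{1}{27}\right) - - \frac{9}{34} = \frac{35}{27} + \frac{9}{34} = \frac{1433}{918} \approx 1.561$)
$j{\left(H,c \right)} = \frac{2821}{918} - 7 \sqrt{-73 + c}$ ($j{\left(H,c \right)} = 14 - 7 \left(\frac{1433}{918} + \sqrt{c - 73}\right) = 14 - 7 \left(\frac{1433}{918} + \sqrt{-73 + c}\right) = 14 - \left(\frac{10031}{918} + 7 \sqrt{-73 + c}\right) = \frac{2821}{918} - 7 \sqrt{-73 + c}$)
$\frac{1}{G{\left(0,189 \right)} + j{\left(k{\left(-11 \right)},275 \right)}} = \frac{1}{0 + \left(\frac{2821}{918} - 7 \sqrt{-73 + 275}\right)} = \frac{1}{0 + \left(\frac{2821}{918} - 7 \sqrt{202}\right)} = \frac{1}{\frac{2821}{918} - 7 \sqrt{202}}$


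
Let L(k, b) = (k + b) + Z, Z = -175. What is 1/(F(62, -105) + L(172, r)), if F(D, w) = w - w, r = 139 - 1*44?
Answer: 1/92 ≈ 0.010870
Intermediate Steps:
r = 95 (r = 139 - 44 = 95)
F(D, w) = 0
L(k, b) = -175 + b + k (L(k, b) = (k + b) - 175 = (b + k) - 175 = -175 + b + k)
1/(F(62, -105) + L(172, r)) = 1/(0 + (-175 + 95 + 172)) = 1/(0 + 92) = 1/92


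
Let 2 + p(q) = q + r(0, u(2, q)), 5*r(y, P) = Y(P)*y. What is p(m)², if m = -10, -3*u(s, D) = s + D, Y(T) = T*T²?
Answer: 144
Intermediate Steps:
Y(T) = T³
u(s, D) = -D/3 - s/3 (u(s, D) = -(s + D)/3 = -(D + s)/3 = -D/3 - s/3)
r(y, P) = y*P³/5 (r(y, P) = (P³*y)/5 = (y*P³)/5 = y*P³/5)
p(q) = -2 + q (p(q) = -2 + (q + (⅕)*0*(-q/3 - ⅓*2)³) = -2 + (q + (⅕)*0*(-q/3 - ⅔)³) = -2 + (q + (⅕)*0*(-⅔ - q/3)³) = -2 + (q + 0) = -2 + q)
p(m)² = (-2 - 10)² = (-12)² = 144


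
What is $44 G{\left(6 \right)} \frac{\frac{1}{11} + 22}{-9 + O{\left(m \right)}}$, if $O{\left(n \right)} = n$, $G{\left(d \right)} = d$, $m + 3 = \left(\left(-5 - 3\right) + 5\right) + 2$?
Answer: $- \frac{5832}{13} \approx -448.62$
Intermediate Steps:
$m = -4$ ($m = -3 + \left(\left(\left(-5 - 3\right) + 5\right) + 2\right) = -3 + \left(\left(-8 + 5\right) + 2\right) = -3 + \left(-3 + 2\right) = -3 - 1 = -4$)
$44 G{\left(6 \right)} \frac{\frac{1}{11} + 22}{-9 + O{\left(m \right)}} = 44 \cdot 6 \frac{\frac{1}{11} + 22}{-9 - 4} = 264 \frac{\frac{1}{11} + 22}{-13} = 264 \cdot \frac{243}{11} \left(- \frac{1}{13}\right) = 264 \left(- \frac{243}{143}\right) = - \frac{5832}{13}$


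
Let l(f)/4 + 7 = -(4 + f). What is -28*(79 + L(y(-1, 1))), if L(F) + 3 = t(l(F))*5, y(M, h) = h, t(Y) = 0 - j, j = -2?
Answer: -2408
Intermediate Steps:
l(f) = -44 - 4*f (l(f) = -28 + 4*(-(4 + f)) = -28 + 4*(-4 - f) = -28 + (-16 - 4*f) = -44 - 4*f)
t(Y) = 2 (t(Y) = 0 - 1*(-2) = 0 + 2 = 2)
L(F) = 7 (L(F) = -3 + 2*5 = -3 + 10 = 7)
-28*(79 + L(y(-1, 1))) = -28*(79 + 7) = -28*86 = -2408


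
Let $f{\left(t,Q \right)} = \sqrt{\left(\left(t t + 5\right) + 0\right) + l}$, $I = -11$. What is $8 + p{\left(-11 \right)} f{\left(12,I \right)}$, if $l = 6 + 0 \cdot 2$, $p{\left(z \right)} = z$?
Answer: $8 - 11 \sqrt{155} \approx -128.95$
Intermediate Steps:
$l = 6$ ($l = 6 + 0 = 6$)
$f{\left(t,Q \right)} = \sqrt{11 + t^{2}}$ ($f{\left(t,Q \right)} = \sqrt{\left(\left(t t + 5\right) + 0\right) + 6} = \sqrt{\left(\left(t^{2} + 5\right) + 0\right) + 6} = \sqrt{\left(\left(5 + t^{2}\right) + 0\right) + 6} = \sqrt{\left(5 + t^{2}\right) + 6} = \sqrt{11 + t^{2}}$)
$8 + p{\left(-11 \right)} f{\left(12,I \right)} = 8 - 11 \sqrt{11 + 12^{2}} = 8 - 11 \sqrt{11 + 144} = 8 - 11 \sqrt{155}$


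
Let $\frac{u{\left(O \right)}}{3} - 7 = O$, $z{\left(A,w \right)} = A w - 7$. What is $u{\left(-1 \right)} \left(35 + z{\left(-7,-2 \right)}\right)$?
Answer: $756$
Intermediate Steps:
$z{\left(A,w \right)} = -7 + A w$
$u{\left(O \right)} = 21 + 3 O$
$u{\left(-1 \right)} \left(35 + z{\left(-7,-2 \right)}\right) = \left(21 + 3 \left(-1\right)\right) \left(35 - -7\right) = \left(21 - 3\right) \left(35 + \left(-7 + 14\right)\right) = 18 \left(35 + 7\right) = 18 \cdot 42 = 756$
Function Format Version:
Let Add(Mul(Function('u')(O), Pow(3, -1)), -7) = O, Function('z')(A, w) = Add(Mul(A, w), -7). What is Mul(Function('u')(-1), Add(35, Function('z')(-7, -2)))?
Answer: 756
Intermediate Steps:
Function('z')(A, w) = Add(-7, Mul(A, w))
Function('u')(O) = Add(21, Mul(3, O))
Mul(Function('u')(-1), Add(35, Function('z')(-7, -2))) = Mul(Add(21, Mul(3, -1)), Add(35, Add(-7, Mul(-7, -2)))) = Mul(Add(21, -3), Add(35, Add(-7, 14))) = Mul(18, Add(35, 7)) = Mul(18, 42) = 756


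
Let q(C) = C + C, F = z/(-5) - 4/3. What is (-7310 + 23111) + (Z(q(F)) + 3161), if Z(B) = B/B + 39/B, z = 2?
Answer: 75807/4 ≈ 18952.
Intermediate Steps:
F = -26/15 (F = 2/(-5) - 4/3 = 2*(-1/5) - 4*1/3 = -2/5 - 4/3 = -26/15 ≈ -1.7333)
q(C) = 2*C
Z(B) = 1 + 39/B
(-7310 + 23111) + (Z(q(F)) + 3161) = (-7310 + 23111) + ((39 + 2*(-26/15))/((2*(-26/15))) + 3161) = 15801 + ((39 - 52/15)/(-52/15) + 3161) = 15801 + (-15/52*533/15 + 3161) = 15801 + (-41/4 + 3161) = 15801 + 12603/4 = 75807/4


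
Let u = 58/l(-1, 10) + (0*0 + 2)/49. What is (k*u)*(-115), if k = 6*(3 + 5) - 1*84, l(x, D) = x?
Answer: -11757600/49 ≈ -2.3995e+5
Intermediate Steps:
k = -36 (k = 6*8 - 84 = 48 - 84 = -36)
u = -2840/49 (u = 58/(-1) + (0*0 + 2)/49 = 58*(-1) + (0 + 2)*(1/49) = -58 + 2*(1/49) = -58 + 2/49 = -2840/49 ≈ -57.959)
(k*u)*(-115) = -36*(-2840/49)*(-115) = (102240/49)*(-115) = -11757600/49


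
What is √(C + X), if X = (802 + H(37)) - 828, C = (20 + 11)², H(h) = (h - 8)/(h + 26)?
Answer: √412538/21 ≈ 30.585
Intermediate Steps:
H(h) = (-8 + h)/(26 + h)
C = 961 (C = 31² = 961)
X = -1609/63 (X = (802 + (-8 + 37)/(26 + 37)) - 828 = (802 + 29/63) - 828 = 50555/63 - 828 = -1609/63 ≈ -25.540)
√(C + X) = √(961 - 1609/63) = √(58934/63) = √412538/21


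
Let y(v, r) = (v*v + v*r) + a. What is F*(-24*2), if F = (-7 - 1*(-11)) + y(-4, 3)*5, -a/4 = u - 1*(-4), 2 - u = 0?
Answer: 4608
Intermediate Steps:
u = 2 (u = 2 - 1*0 = 2 + 0 = 2)
a = -24 (a = -4*(2 - 1*(-4)) = -4*(2 + 4) = -4*6 = -24)
y(v, r) = -24 + v**2 + r*v (y(v, r) = (v*v + v*r) - 24 = (v**2 + r*v) - 24 = -24 + v**2 + r*v)
F = -96 (F = (-7 - 1*(-11)) + (-24 + (-4)**2 + 3*(-4))*5 = (-7 + 11) + (-24 + 16 - 12)*5 = 4 - 20*5 = 4 - 100 = -96)
F*(-24*2) = -(-2304)*2 = -96*(-48) = 4608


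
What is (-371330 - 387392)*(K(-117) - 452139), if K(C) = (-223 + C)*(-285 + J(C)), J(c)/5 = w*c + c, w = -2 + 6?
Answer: -485021384442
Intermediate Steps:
w = 4
J(c) = 25*c (J(c) = 5*(4*c + c) = 5*(5*c) = 25*c)
K(C) = (-285 + 25*C)*(-223 + C) (K(C) = (-223 + C)*(-285 + 25*C) = (-285 + 25*C)*(-223 + C))
(-371330 - 387392)*(K(-117) - 452139) = (-371330 - 387392)*((63555 - 5860*(-117) + 25*(-117)²) - 452139) = -758722*((63555 + 685620 + 25*13689) - 452139) = -758722*((63555 + 685620 + 342225) - 452139) = -758722*(1091400 - 452139) = -758722*639261 = -485021384442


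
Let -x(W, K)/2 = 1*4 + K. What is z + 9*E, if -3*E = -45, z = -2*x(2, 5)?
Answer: 171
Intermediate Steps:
x(W, K) = -8 - 2*K (x(W, K) = -2*(1*4 + K) = -2*(4 + K) = -8 - 2*K)
z = 36 (z = -2*(-8 - 2*5) = -2*(-8 - 10) = -2*(-18) = 36)
E = 15 (E = -1/3*(-45) = 15)
z + 9*E = 36 + 9*15 = 36 + 135 = 171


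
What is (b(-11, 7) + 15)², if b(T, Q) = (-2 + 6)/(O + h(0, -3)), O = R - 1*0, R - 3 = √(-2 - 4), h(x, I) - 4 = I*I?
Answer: (-29093*I + 3660*√6)/(-125*I + 16*√6) ≈ 232.39 - 1.1402*I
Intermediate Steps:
h(x, I) = 4 + I² (h(x, I) = 4 + I*I = 4 + I²)
R = 3 + I*√6 (R = 3 + √(-2 - 4) = 3 + √(-6) = 3 + I*√6 ≈ 3.0 + 2.4495*I)
O = 3 + I*√6 (O = (3 + I*√6) - 1*0 = (3 + I*√6) + 0 = 3 + I*√6 ≈ 3.0 + 2.4495*I)
b(T, Q) = 4/(16 + I*√6) (b(T, Q) = (-2 + 6)/((3 + I*√6) + (4 + (-3)²)) = 4/((3 + I*√6) + (4 + 9)) = 4/((3 + I*√6) + 13) = 4/(16 + I*√6))
(b(-11, 7) + 15)² = ((32/131 - 2*I*√6/131) + 15)² = (1997/131 - 2*I*√6/131)²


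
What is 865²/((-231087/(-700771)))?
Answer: 524334381475/231087 ≈ 2.2690e+6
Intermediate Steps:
865²/((-231087/(-700771))) = 748225/((-231087*(-1/700771))) = 748225/(231087/700771) = 748225*(700771/231087) = 524334381475/231087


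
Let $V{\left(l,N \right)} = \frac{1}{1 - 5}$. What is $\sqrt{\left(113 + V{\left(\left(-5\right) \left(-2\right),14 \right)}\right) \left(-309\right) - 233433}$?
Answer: $\frac{i \sqrt{1073091}}{2} \approx 517.95 i$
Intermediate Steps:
$V{\left(l,N \right)} = - \frac{1}{4}$ ($V{\left(l,N \right)} = \frac{1}{-4} = - \frac{1}{4}$)
$\sqrt{\left(113 + V{\left(\left(-5\right) \left(-2\right),14 \right)}\right) \left(-309\right) - 233433} = \sqrt{\left(113 - \frac{1}{4}\right) \left(-309\right) - 233433} = \sqrt{\frac{451}{4} \left(-309\right) - 233433} = \sqrt{- \frac{139359}{4} - 233433} = \sqrt{- \frac{1073091}{4}} = \frac{i \sqrt{1073091}}{2}$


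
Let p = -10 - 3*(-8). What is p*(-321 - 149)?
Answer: -6580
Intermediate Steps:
p = 14 (p = -10 + 24 = 14)
p*(-321 - 149) = 14*(-321 - 149) = 14*(-470) = -6580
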